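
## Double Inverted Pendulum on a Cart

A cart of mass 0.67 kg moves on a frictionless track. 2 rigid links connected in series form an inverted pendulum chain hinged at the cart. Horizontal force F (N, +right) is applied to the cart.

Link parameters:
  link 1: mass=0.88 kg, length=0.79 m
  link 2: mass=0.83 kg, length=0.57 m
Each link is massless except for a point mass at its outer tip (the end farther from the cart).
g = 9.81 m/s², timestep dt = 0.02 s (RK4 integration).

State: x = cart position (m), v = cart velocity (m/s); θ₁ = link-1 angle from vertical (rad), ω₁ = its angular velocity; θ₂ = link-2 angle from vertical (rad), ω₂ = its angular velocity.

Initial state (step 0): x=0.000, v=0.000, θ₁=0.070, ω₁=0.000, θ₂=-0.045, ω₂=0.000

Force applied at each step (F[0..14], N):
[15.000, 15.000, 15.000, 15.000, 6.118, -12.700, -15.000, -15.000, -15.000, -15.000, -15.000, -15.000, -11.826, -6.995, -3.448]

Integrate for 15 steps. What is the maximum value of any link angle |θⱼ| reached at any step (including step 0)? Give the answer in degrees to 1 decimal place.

Answer: 9.8°

Derivation:
apply F[0]=+15.000 → step 1: x=0.004, v=0.409, θ₁=0.065, ω₁=-0.470, θ₂=-0.046, ω₂=-0.085
apply F[1]=+15.000 → step 2: x=0.016, v=0.826, θ₁=0.051, ω₁=-0.955, θ₂=-0.048, ω₂=-0.161
apply F[2]=+15.000 → step 3: x=0.037, v=1.254, θ₁=0.027, ω₁=-1.467, θ₂=-0.052, ω₂=-0.219
apply F[3]=+15.000 → step 4: x=0.067, v=1.697, θ₁=-0.008, ω₁=-2.014, θ₂=-0.057, ω₂=-0.253
apply F[4]=+6.118 → step 5: x=0.103, v=1.888, θ₁=-0.051, ω₁=-2.258, θ₂=-0.062, ω₂=-0.265
apply F[5]=-12.700 → step 6: x=0.137, v=1.538, θ₁=-0.091, ω₁=-1.835, θ₂=-0.067, ω₂=-0.261
apply F[6]=-15.000 → step 7: x=0.164, v=1.144, θ₁=-0.123, ω₁=-1.375, θ₂=-0.072, ω₂=-0.235
apply F[7]=-15.000 → step 8: x=0.183, v=0.773, θ₁=-0.147, ω₁=-0.960, θ₂=-0.077, ω₂=-0.189
apply F[8]=-15.000 → step 9: x=0.195, v=0.419, θ₁=-0.162, ω₁=-0.577, θ₂=-0.080, ω₂=-0.127
apply F[9]=-15.000 → step 10: x=0.200, v=0.075, θ₁=-0.170, ω₁=-0.214, θ₂=-0.082, ω₂=-0.055
apply F[10]=-15.000 → step 11: x=0.198, v=-0.264, θ₁=-0.171, ω₁=0.141, θ₂=-0.082, ω₂=0.020
apply F[11]=-15.000 → step 12: x=0.189, v=-0.606, θ₁=-0.164, ω₁=0.501, θ₂=-0.081, ω₂=0.093
apply F[12]=-11.826 → step 13: x=0.174, v=-0.868, θ₁=-0.152, ω₁=0.768, θ₂=-0.078, ω₂=0.153
apply F[13]=-6.995 → step 14: x=0.155, v=-1.003, θ₁=-0.135, ω₁=0.886, θ₂=-0.075, ω₂=0.199
apply F[14]=-3.448 → step 15: x=0.135, v=-1.046, θ₁=-0.117, ω₁=0.897, θ₂=-0.071, ω₂=0.233
Max |angle| over trajectory = 0.171 rad = 9.8°.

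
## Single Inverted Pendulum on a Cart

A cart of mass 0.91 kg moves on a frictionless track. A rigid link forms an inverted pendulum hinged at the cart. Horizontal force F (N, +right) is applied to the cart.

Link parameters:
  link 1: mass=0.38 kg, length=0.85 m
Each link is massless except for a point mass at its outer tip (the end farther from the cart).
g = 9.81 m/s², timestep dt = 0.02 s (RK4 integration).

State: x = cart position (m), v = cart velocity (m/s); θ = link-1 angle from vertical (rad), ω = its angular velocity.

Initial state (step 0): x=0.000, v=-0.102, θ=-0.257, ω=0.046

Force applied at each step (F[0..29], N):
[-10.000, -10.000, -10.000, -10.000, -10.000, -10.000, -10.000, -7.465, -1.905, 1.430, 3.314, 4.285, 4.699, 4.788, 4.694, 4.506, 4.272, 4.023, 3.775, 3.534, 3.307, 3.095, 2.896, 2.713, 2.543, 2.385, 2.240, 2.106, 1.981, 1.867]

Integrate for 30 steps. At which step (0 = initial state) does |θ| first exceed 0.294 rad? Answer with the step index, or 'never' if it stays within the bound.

apply F[0]=-10.000 → step 1: x=-0.004, v=-0.297, θ=-0.254, ω=0.209
apply F[1]=-10.000 → step 2: x=-0.012, v=-0.492, θ=-0.249, ω=0.374
apply F[2]=-10.000 → step 3: x=-0.024, v=-0.688, θ=-0.239, ω=0.542
apply F[3]=-10.000 → step 4: x=-0.039, v=-0.885, θ=-0.227, ω=0.715
apply F[4]=-10.000 → step 5: x=-0.059, v=-1.085, θ=-0.211, ω=0.893
apply F[5]=-10.000 → step 6: x=-0.083, v=-1.287, θ=-0.191, ω=1.080
apply F[6]=-10.000 → step 7: x=-0.111, v=-1.491, θ=-0.168, ω=1.275
apply F[7]=-7.465 → step 8: x=-0.142, v=-1.643, θ=-0.141, ω=1.416
apply F[8]=-1.905 → step 9: x=-0.175, v=-1.676, θ=-0.112, ω=1.426
apply F[9]=+1.430 → step 10: x=-0.208, v=-1.638, θ=-0.084, ω=1.359
apply F[10]=+3.314 → step 11: x=-0.240, v=-1.561, θ=-0.058, ω=1.251
apply F[11]=+4.285 → step 12: x=-0.270, v=-1.463, θ=-0.035, ω=1.126
apply F[12]=+4.699 → step 13: x=-0.299, v=-1.358, θ=-0.013, ω=0.997
apply F[13]=+4.788 → step 14: x=-0.325, v=-1.253, θ=0.005, ω=0.872
apply F[14]=+4.694 → step 15: x=-0.349, v=-1.151, θ=0.022, ω=0.755
apply F[15]=+4.506 → step 16: x=-0.371, v=-1.054, θ=0.036, ω=0.648
apply F[16]=+4.272 → step 17: x=-0.391, v=-0.963, θ=0.048, ω=0.551
apply F[17]=+4.023 → step 18: x=-0.409, v=-0.879, θ=0.058, ω=0.465
apply F[18]=+3.775 → step 19: x=-0.426, v=-0.801, θ=0.066, ω=0.388
apply F[19]=+3.534 → step 20: x=-0.442, v=-0.730, θ=0.073, ω=0.319
apply F[20]=+3.307 → step 21: x=-0.455, v=-0.663, θ=0.079, ω=0.259
apply F[21]=+3.095 → step 22: x=-0.468, v=-0.602, θ=0.084, ω=0.206
apply F[22]=+2.896 → step 23: x=-0.480, v=-0.545, θ=0.087, ω=0.160
apply F[23]=+2.713 → step 24: x=-0.490, v=-0.493, θ=0.090, ω=0.119
apply F[24]=+2.543 → step 25: x=-0.499, v=-0.445, θ=0.092, ω=0.084
apply F[25]=+2.385 → step 26: x=-0.508, v=-0.400, θ=0.094, ω=0.053
apply F[26]=+2.240 → step 27: x=-0.515, v=-0.359, θ=0.094, ω=0.026
apply F[27]=+2.106 → step 28: x=-0.522, v=-0.320, θ=0.095, ω=0.003
apply F[28]=+1.981 → step 29: x=-0.528, v=-0.285, θ=0.095, ω=-0.017
apply F[29]=+1.867 → step 30: x=-0.534, v=-0.251, θ=0.094, ω=-0.035
max |θ| = 0.257 ≤ 0.294 over all 31 states.

Answer: never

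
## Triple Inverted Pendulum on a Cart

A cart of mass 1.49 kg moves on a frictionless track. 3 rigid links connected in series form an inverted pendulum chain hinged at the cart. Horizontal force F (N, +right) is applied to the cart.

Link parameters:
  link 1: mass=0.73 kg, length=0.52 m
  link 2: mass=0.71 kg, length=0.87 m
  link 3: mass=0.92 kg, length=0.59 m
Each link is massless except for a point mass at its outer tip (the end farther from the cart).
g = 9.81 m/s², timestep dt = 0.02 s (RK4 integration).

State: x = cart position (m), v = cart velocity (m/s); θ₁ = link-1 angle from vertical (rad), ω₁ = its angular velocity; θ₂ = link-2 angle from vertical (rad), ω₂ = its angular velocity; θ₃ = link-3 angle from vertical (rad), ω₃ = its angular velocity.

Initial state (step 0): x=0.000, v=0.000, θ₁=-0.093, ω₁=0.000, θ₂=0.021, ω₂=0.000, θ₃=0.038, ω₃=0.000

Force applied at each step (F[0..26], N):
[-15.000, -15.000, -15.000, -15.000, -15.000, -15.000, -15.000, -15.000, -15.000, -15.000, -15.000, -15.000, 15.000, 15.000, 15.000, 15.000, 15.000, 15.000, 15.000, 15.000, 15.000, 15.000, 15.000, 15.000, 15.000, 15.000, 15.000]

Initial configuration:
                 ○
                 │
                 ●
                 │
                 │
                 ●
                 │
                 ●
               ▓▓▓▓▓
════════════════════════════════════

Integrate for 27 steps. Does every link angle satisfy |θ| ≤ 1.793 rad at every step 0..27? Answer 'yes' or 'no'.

Answer: yes

Derivation:
apply F[0]=-15.000 → step 1: x=-0.002, v=-0.171, θ₁=-0.091, ω₁=0.194, θ₂=0.022, ω₂=0.081, θ₃=0.038, ω₃=0.013
apply F[1]=-15.000 → step 2: x=-0.007, v=-0.344, θ₁=-0.085, ω₁=0.395, θ₂=0.024, ω₂=0.161, θ₃=0.039, ω₃=0.025
apply F[2]=-15.000 → step 3: x=-0.015, v=-0.520, θ₁=-0.075, ω₁=0.610, θ₂=0.028, ω₂=0.237, θ₃=0.039, ω₃=0.035
apply F[3]=-15.000 → step 4: x=-0.028, v=-0.700, θ₁=-0.061, ω₁=0.847, θ₂=0.034, ω₂=0.307, θ₃=0.040, ω₃=0.042
apply F[4]=-15.000 → step 5: x=-0.044, v=-0.886, θ₁=-0.041, ω₁=1.112, θ₂=0.040, ω₂=0.368, θ₃=0.041, ω₃=0.044
apply F[5]=-15.000 → step 6: x=-0.063, v=-1.079, θ₁=-0.016, ω₁=1.416, θ₂=0.048, ω₂=0.418, θ₃=0.042, ω₃=0.042
apply F[6]=-15.000 → step 7: x=-0.087, v=-1.280, θ₁=0.016, ω₁=1.764, θ₂=0.057, ω₂=0.454, θ₃=0.042, ω₃=0.036
apply F[7]=-15.000 → step 8: x=-0.114, v=-1.489, θ₁=0.055, ω₁=2.163, θ₂=0.066, ω₂=0.473, θ₃=0.043, ω₃=0.025
apply F[8]=-15.000 → step 9: x=-0.146, v=-1.705, θ₁=0.103, ω₁=2.608, θ₂=0.076, ω₂=0.475, θ₃=0.043, ω₃=0.013
apply F[9]=-15.000 → step 10: x=-0.183, v=-1.922, θ₁=0.160, ω₁=3.087, θ₂=0.085, ω₂=0.465, θ₃=0.044, ω₃=0.002
apply F[10]=-15.000 → step 11: x=-0.223, v=-2.133, θ₁=0.226, ω₁=3.571, θ₂=0.095, ω₂=0.456, θ₃=0.044, ω₃=-0.004
apply F[11]=-15.000 → step 12: x=-0.268, v=-2.328, θ₁=0.302, ω₁=4.021, θ₂=0.104, ω₂=0.464, θ₃=0.043, ω₃=-0.001
apply F[12]=+15.000 → step 13: x=-0.313, v=-2.162, θ₁=0.381, ω₁=3.910, θ₂=0.112, ω₂=0.412, θ₃=0.043, ω₃=-0.017
apply F[13]=+15.000 → step 14: x=-0.354, v=-2.006, θ₁=0.459, ω₁=3.874, θ₂=0.120, ω₂=0.342, θ₃=0.043, ω₃=-0.036
apply F[14]=+15.000 → step 15: x=-0.393, v=-1.855, θ₁=0.537, ω₁=3.895, θ₂=0.126, ω₂=0.259, θ₃=0.042, ω₃=-0.055
apply F[15]=+15.000 → step 16: x=-0.429, v=-1.705, θ₁=0.615, ω₁=3.959, θ₂=0.130, ω₂=0.169, θ₃=0.041, ω₃=-0.073
apply F[16]=+15.000 → step 17: x=-0.461, v=-1.554, θ₁=0.695, ω₁=4.053, θ₂=0.133, ω₂=0.079, θ₃=0.039, ω₃=-0.089
apply F[17]=+15.000 → step 18: x=-0.491, v=-1.398, θ₁=0.777, ω₁=4.171, θ₂=0.134, ω₂=-0.006, θ₃=0.037, ω₃=-0.102
apply F[18]=+15.000 → step 19: x=-0.517, v=-1.237, θ₁=0.862, ω₁=4.306, θ₂=0.133, ω₂=-0.083, θ₃=0.035, ω₃=-0.112
apply F[19]=+15.000 → step 20: x=-0.540, v=-1.068, θ₁=0.950, ω₁=4.458, θ₂=0.130, ω₂=-0.148, θ₃=0.033, ω₃=-0.119
apply F[20]=+15.000 → step 21: x=-0.560, v=-0.890, θ₁=1.041, ω₁=4.625, θ₂=0.127, ω₂=-0.197, θ₃=0.030, ω₃=-0.123
apply F[21]=+15.000 → step 22: x=-0.576, v=-0.703, θ₁=1.135, ω₁=4.811, θ₂=0.123, ω₂=-0.227, θ₃=0.028, ω₃=-0.125
apply F[22]=+15.000 → step 23: x=-0.588, v=-0.505, θ₁=1.233, ω₁=5.020, θ₂=0.118, ω₂=-0.234, θ₃=0.025, ω₃=-0.126
apply F[23]=+15.000 → step 24: x=-0.596, v=-0.294, θ₁=1.336, ω₁=5.258, θ₂=0.113, ω₂=-0.213, θ₃=0.023, ω₃=-0.125
apply F[24]=+15.000 → step 25: x=-0.599, v=-0.069, θ₁=1.444, ω₁=5.532, θ₂=0.110, ω₂=-0.160, θ₃=0.020, ω₃=-0.123
apply F[25]=+15.000 → step 26: x=-0.598, v=0.173, θ₁=1.558, ω₁=5.857, θ₂=0.107, ω₂=-0.067, θ₃=0.018, ω₃=-0.122
apply F[26]=+15.000 → step 27: x=-0.592, v=0.436, θ₁=1.678, ω₁=6.248, θ₂=0.107, ω₂=0.079, θ₃=0.015, ω₃=-0.121
Max |angle| over trajectory = 1.678 rad; bound = 1.793 → within bound.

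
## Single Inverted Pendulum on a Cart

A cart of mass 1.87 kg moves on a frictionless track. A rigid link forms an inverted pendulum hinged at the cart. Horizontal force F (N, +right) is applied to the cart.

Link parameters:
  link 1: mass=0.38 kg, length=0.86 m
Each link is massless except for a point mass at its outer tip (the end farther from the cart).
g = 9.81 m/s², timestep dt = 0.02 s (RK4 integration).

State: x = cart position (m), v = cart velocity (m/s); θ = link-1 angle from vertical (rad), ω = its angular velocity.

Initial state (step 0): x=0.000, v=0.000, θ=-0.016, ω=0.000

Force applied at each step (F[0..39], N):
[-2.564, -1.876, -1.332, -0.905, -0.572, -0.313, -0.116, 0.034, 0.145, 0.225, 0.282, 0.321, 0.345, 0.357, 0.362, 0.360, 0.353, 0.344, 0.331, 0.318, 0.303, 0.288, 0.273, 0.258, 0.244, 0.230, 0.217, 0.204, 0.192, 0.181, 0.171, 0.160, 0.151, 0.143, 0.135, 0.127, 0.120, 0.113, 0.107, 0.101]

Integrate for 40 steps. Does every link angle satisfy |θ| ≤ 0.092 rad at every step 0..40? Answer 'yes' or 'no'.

Answer: yes

Derivation:
apply F[0]=-2.564 → step 1: x=-0.000, v=-0.027, θ=-0.016, ω=0.028
apply F[1]=-1.876 → step 2: x=-0.001, v=-0.046, θ=-0.015, ω=0.047
apply F[2]=-1.332 → step 3: x=-0.002, v=-0.060, θ=-0.014, ω=0.059
apply F[3]=-0.905 → step 4: x=-0.003, v=-0.069, θ=-0.013, ω=0.067
apply F[4]=-0.572 → step 5: x=-0.005, v=-0.075, θ=-0.011, ω=0.071
apply F[5]=-0.313 → step 6: x=-0.006, v=-0.078, θ=-0.010, ω=0.072
apply F[6]=-0.116 → step 7: x=-0.008, v=-0.078, θ=-0.008, ω=0.071
apply F[7]=+0.034 → step 8: x=-0.009, v=-0.078, θ=-0.007, ω=0.068
apply F[8]=+0.145 → step 9: x=-0.011, v=-0.076, θ=-0.006, ω=0.064
apply F[9]=+0.225 → step 10: x=-0.012, v=-0.073, θ=-0.004, ω=0.060
apply F[10]=+0.282 → step 11: x=-0.014, v=-0.070, θ=-0.003, ω=0.056
apply F[11]=+0.321 → step 12: x=-0.015, v=-0.067, θ=-0.002, ω=0.051
apply F[12]=+0.345 → step 13: x=-0.017, v=-0.063, θ=-0.001, ω=0.046
apply F[13]=+0.357 → step 14: x=-0.018, v=-0.059, θ=-0.000, ω=0.041
apply F[14]=+0.362 → step 15: x=-0.019, v=-0.055, θ=0.000, ω=0.037
apply F[15]=+0.360 → step 16: x=-0.020, v=-0.051, θ=0.001, ω=0.033
apply F[16]=+0.353 → step 17: x=-0.021, v=-0.048, θ=0.002, ω=0.029
apply F[17]=+0.344 → step 18: x=-0.022, v=-0.044, θ=0.002, ω=0.025
apply F[18]=+0.331 → step 19: x=-0.023, v=-0.041, θ=0.003, ω=0.021
apply F[19]=+0.318 → step 20: x=-0.024, v=-0.037, θ=0.003, ω=0.018
apply F[20]=+0.303 → step 21: x=-0.024, v=-0.034, θ=0.003, ω=0.015
apply F[21]=+0.288 → step 22: x=-0.025, v=-0.031, θ=0.004, ω=0.013
apply F[22]=+0.273 → step 23: x=-0.025, v=-0.029, θ=0.004, ω=0.010
apply F[23]=+0.258 → step 24: x=-0.026, v=-0.026, θ=0.004, ω=0.008
apply F[24]=+0.244 → step 25: x=-0.027, v=-0.023, θ=0.004, ω=0.006
apply F[25]=+0.230 → step 26: x=-0.027, v=-0.021, θ=0.004, ω=0.005
apply F[26]=+0.217 → step 27: x=-0.027, v=-0.019, θ=0.004, ω=0.003
apply F[27]=+0.204 → step 28: x=-0.028, v=-0.017, θ=0.004, ω=0.002
apply F[28]=+0.192 → step 29: x=-0.028, v=-0.015, θ=0.005, ω=0.001
apply F[29]=+0.181 → step 30: x=-0.028, v=-0.013, θ=0.005, ω=-0.000
apply F[30]=+0.171 → step 31: x=-0.029, v=-0.012, θ=0.005, ω=-0.001
apply F[31]=+0.160 → step 32: x=-0.029, v=-0.010, θ=0.004, ω=-0.002
apply F[32]=+0.151 → step 33: x=-0.029, v=-0.009, θ=0.004, ω=-0.003
apply F[33]=+0.143 → step 34: x=-0.029, v=-0.007, θ=0.004, ω=-0.003
apply F[34]=+0.135 → step 35: x=-0.029, v=-0.006, θ=0.004, ω=-0.004
apply F[35]=+0.127 → step 36: x=-0.029, v=-0.005, θ=0.004, ω=-0.004
apply F[36]=+0.120 → step 37: x=-0.030, v=-0.004, θ=0.004, ω=-0.004
apply F[37]=+0.113 → step 38: x=-0.030, v=-0.003, θ=0.004, ω=-0.005
apply F[38]=+0.107 → step 39: x=-0.030, v=-0.002, θ=0.004, ω=-0.005
apply F[39]=+0.101 → step 40: x=-0.030, v=-0.001, θ=0.004, ω=-0.005
Max |angle| over trajectory = 0.016 rad; bound = 0.092 → within bound.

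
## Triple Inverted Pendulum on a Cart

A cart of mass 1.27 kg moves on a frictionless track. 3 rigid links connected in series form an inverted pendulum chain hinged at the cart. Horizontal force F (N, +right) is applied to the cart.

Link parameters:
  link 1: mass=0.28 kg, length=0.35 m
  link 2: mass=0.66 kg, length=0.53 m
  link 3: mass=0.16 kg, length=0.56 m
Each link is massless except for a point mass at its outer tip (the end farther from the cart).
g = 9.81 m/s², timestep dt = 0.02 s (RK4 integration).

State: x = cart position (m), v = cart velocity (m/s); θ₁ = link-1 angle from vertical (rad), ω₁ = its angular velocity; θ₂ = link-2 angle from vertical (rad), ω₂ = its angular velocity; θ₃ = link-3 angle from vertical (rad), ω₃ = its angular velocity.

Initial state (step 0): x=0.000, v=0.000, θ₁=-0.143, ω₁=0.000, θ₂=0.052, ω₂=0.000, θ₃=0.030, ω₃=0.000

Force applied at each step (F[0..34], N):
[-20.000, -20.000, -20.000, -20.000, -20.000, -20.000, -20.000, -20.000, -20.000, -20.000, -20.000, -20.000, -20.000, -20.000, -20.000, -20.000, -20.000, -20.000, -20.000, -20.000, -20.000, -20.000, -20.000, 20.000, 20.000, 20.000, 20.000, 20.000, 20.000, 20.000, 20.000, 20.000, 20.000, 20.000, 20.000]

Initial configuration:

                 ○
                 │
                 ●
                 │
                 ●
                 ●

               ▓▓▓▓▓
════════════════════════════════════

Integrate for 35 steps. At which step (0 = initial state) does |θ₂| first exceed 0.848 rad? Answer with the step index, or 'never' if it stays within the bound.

Answer: 18

Derivation:
apply F[0]=-20.000 → step 1: x=-0.003, v=-0.289, θ₁=-0.139, ω₁=0.403, θ₂=0.055, ω₂=0.305, θ₃=0.030, ω₃=-0.011
apply F[1]=-20.000 → step 2: x=-0.012, v=-0.580, θ₁=-0.127, ω₁=0.829, θ₂=0.064, ω₂=0.601, θ₃=0.030, ω₃=-0.024
apply F[2]=-20.000 → step 3: x=-0.026, v=-0.875, θ₁=-0.106, ω₁=1.301, θ₂=0.079, ω₂=0.877, θ₃=0.029, ω₃=-0.042
apply F[3]=-20.000 → step 4: x=-0.047, v=-1.176, θ₁=-0.074, ω₁=1.845, θ₂=0.099, ω₂=1.121, θ₃=0.028, ω₃=-0.065
apply F[4]=-20.000 → step 5: x=-0.073, v=-1.484, θ₁=-0.031, ω₁=2.487, θ₂=0.123, ω₂=1.316, θ₃=0.026, ω₃=-0.092
apply F[5]=-20.000 → step 6: x=-0.106, v=-1.798, θ₁=0.026, ω₁=3.252, θ₂=0.151, ω₂=1.445, θ₃=0.024, ω₃=-0.120
apply F[6]=-20.000 → step 7: x=-0.145, v=-2.116, θ₁=0.100, ω₁=4.143, θ₂=0.181, ω₂=1.497, θ₃=0.022, ω₃=-0.136
apply F[7]=-20.000 → step 8: x=-0.191, v=-2.428, θ₁=0.192, ω₁=5.112, θ₂=0.211, ω₂=1.492, θ₃=0.019, ω₃=-0.126
apply F[8]=-20.000 → step 9: x=-0.242, v=-2.718, θ₁=0.304, ω₁=6.025, θ₂=0.241, ω₂=1.503, θ₃=0.017, ω₃=-0.071
apply F[9]=-20.000 → step 10: x=-0.299, v=-2.970, θ₁=0.432, ω₁=6.702, θ₂=0.272, ω₂=1.651, θ₃=0.016, ω₃=0.038
apply F[10]=-20.000 → step 11: x=-0.361, v=-3.180, θ₁=0.570, ω₁=7.053, θ₂=0.308, ω₂=2.012, θ₃=0.019, ω₃=0.189
apply F[11]=-20.000 → step 12: x=-0.426, v=-3.358, θ₁=0.712, ω₁=7.119, θ₂=0.354, ω₂=2.577, θ₃=0.024, ω₃=0.368
apply F[12]=-20.000 → step 13: x=-0.495, v=-3.514, θ₁=0.853, ω₁=6.976, θ₂=0.412, ω₂=3.292, θ₃=0.033, ω₃=0.568
apply F[13]=-20.000 → step 14: x=-0.567, v=-3.654, θ₁=0.990, ω₁=6.667, θ₂=0.486, ω₂=4.109, θ₃=0.047, ω₃=0.798
apply F[14]=-20.000 → step 15: x=-0.641, v=-3.779, θ₁=1.119, ω₁=6.195, θ₂=0.577, ω₂=4.992, θ₃=0.066, ω₃=1.072
apply F[15]=-20.000 → step 16: x=-0.718, v=-3.889, θ₁=1.237, ω₁=5.548, θ₂=0.686, ω₂=5.918, θ₃=0.090, ω₃=1.415
apply F[16]=-20.000 → step 17: x=-0.796, v=-3.980, θ₁=1.339, ω₁=4.713, θ₂=0.814, ω₂=6.869, θ₃=0.123, ω₃=1.862
apply F[17]=-20.000 → step 18: x=-0.877, v=-4.040, θ₁=1.424, ω₁=3.704, θ₂=0.961, ω₂=7.823, θ₃=0.166, ω₃=2.462
apply F[18]=-20.000 → step 19: x=-0.958, v=-4.052, θ₁=1.487, ω₁=2.609, θ₂=1.126, ω₂=8.734, θ₃=0.223, ω₃=3.284
apply F[19]=-20.000 → step 20: x=-1.038, v=-3.995, θ₁=1.529, ω₁=1.684, θ₂=1.309, ω₂=9.465, θ₃=0.299, ω₃=4.401
apply F[20]=-20.000 → step 21: x=-1.117, v=-3.872, θ₁=1.559, ω₁=1.401, θ₂=1.502, ω₂=9.745, θ₃=0.401, ω₃=5.804
apply F[21]=-20.000 → step 22: x=-1.193, v=-3.732, θ₁=1.592, ω₁=2.111, θ₂=1.694, ω₂=9.360, θ₃=0.532, ω₃=7.302
apply F[22]=-20.000 → step 23: x=-1.266, v=-3.630, θ₁=1.648, ω₁=3.607, θ₂=1.873, ω₂=8.416, θ₃=0.692, ω₃=8.672
apply F[23]=+20.000 → step 24: x=-1.335, v=-3.173, θ₁=1.735, ω₁=5.054, θ₂=2.034, ω₂=7.730, θ₃=0.873, ω₃=9.359
apply F[24]=+20.000 → step 25: x=-1.393, v=-2.699, θ₁=1.852, ω₁=6.756, θ₂=2.181, ω₂=6.885, θ₃=1.066, ω₃=10.021
apply F[25]=+20.000 → step 26: x=-1.442, v=-2.175, θ₁=2.007, ω₁=8.768, θ₂=2.308, ω₂=5.823, θ₃=1.274, ω₃=10.737
apply F[26]=+20.000 → step 27: x=-1.480, v=-1.542, θ₁=2.206, ω₁=11.241, θ₂=2.412, ω₂=4.489, θ₃=1.497, ω₃=11.663
apply F[27]=+20.000 → step 28: x=-1.503, v=-0.717, θ₁=2.460, ω₁=14.112, θ₂=2.487, ω₂=3.137, θ₃=1.744, ω₃=13.102
apply F[28]=+20.000 → step 29: x=-1.507, v=0.227, θ₁=2.761, ω₁=15.463, θ₂=2.548, ω₂=3.375, θ₃=2.025, ω₃=15.091
apply F[29]=+20.000 → step 30: x=-1.496, v=0.853, θ₁=3.051, ω₁=13.037, θ₂=2.641, ω₂=6.263, θ₃=2.343, ω₃=16.537
apply F[30]=+20.000 → step 31: x=-1.475, v=1.144, θ₁=3.270, ω₁=8.617, θ₂=2.803, ω₂=9.860, θ₃=2.681, ω₃=17.187
apply F[31]=+20.000 → step 32: x=-1.451, v=1.240, θ₁=3.387, ω₁=2.960, θ₂=3.037, ω₂=13.617, θ₃=3.028, ω₃=17.399
apply F[32]=+20.000 → step 33: x=-1.428, v=1.077, θ₁=3.386, ω₁=-2.393, θ₂=3.346, ω₂=16.773, θ₃=3.375, ω₃=17.287
apply F[33]=+20.000 → step 34: x=-1.408, v=0.918, θ₁=3.357, ω₁=0.726, θ₂=3.665, ω₂=14.429, θ₃=3.718, ω₃=17.028
apply F[34]=+20.000 → step 35: x=-1.389, v=0.965, θ₁=3.431, ω₁=6.561, θ₂=3.917, ω₂=10.832, θ₃=4.056, ω₃=16.684
|θ₂| = 0.961 > 0.848 first at step 18.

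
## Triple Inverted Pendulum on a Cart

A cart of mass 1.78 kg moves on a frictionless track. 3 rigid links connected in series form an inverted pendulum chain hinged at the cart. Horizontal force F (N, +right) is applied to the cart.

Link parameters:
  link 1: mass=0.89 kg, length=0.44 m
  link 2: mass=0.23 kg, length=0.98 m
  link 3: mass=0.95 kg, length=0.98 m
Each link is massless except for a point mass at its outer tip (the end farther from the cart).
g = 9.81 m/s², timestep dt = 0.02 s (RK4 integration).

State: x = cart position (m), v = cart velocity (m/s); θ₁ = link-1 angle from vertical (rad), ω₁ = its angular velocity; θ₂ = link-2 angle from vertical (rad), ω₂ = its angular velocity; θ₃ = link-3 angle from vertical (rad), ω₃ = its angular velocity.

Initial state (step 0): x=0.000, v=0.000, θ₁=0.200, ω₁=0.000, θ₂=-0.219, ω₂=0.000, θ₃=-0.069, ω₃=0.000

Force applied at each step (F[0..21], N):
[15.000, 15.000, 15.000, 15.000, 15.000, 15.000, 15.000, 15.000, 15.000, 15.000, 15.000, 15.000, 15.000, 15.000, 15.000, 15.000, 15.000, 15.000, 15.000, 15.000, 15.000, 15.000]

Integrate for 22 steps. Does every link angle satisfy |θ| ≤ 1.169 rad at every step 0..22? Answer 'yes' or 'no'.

Answer: yes

Derivation:
apply F[0]=+15.000 → step 1: x=0.001, v=0.129, θ₁=0.200, ω₁=-0.013, θ₂=-0.222, ω₂=-0.261, θ₃=-0.068, ω₃=0.119
apply F[1]=+15.000 → step 2: x=0.005, v=0.258, θ₁=0.199, ω₁=-0.030, θ₂=-0.229, ω₂=-0.524, θ₃=-0.064, ω₃=0.241
apply F[2]=+15.000 → step 3: x=0.012, v=0.389, θ₁=0.199, ω₁=-0.057, θ₂=-0.243, ω₂=-0.788, θ₃=-0.058, ω₃=0.366
apply F[3]=+15.000 → step 4: x=0.021, v=0.521, θ₁=0.197, ω₁=-0.100, θ₂=-0.261, ω₂=-1.053, θ₃=-0.050, ω₃=0.495
apply F[4]=+15.000 → step 5: x=0.032, v=0.656, θ₁=0.194, ω₁=-0.164, θ₂=-0.285, ω₂=-1.314, θ₃=-0.038, ω₃=0.625
apply F[5]=+15.000 → step 6: x=0.047, v=0.793, θ₁=0.190, ω₁=-0.256, θ₂=-0.313, ω₂=-1.566, θ₃=-0.025, ω₃=0.750
apply F[6]=+15.000 → step 7: x=0.064, v=0.933, θ₁=0.184, ω₁=-0.379, θ₂=-0.347, ω₂=-1.804, θ₃=-0.008, ω₃=0.867
apply F[7]=+15.000 → step 8: x=0.084, v=1.077, θ₁=0.175, ω₁=-0.537, θ₂=-0.386, ω₂=-2.021, θ₃=0.010, ω₃=0.967
apply F[8]=+15.000 → step 9: x=0.107, v=1.224, θ₁=0.162, ω₁=-0.730, θ₂=-0.428, ω₂=-2.215, θ₃=0.030, ω₃=1.046
apply F[9]=+15.000 → step 10: x=0.133, v=1.375, θ₁=0.145, ω₁=-0.961, θ₂=-0.474, ω₂=-2.383, θ₃=0.052, ω₃=1.103
apply F[10]=+15.000 → step 11: x=0.162, v=1.529, θ₁=0.124, ω₁=-1.227, θ₂=-0.523, ω₂=-2.524, θ₃=0.074, ω₃=1.134
apply F[11]=+15.000 → step 12: x=0.194, v=1.686, θ₁=0.096, ω₁=-1.529, θ₂=-0.575, ω₂=-2.641, θ₃=0.097, ω₃=1.142
apply F[12]=+15.000 → step 13: x=0.230, v=1.848, θ₁=0.062, ω₁=-1.868, θ₂=-0.629, ω₂=-2.733, θ₃=0.120, ω₃=1.126
apply F[13]=+15.000 → step 14: x=0.268, v=2.013, θ₁=0.021, ω₁=-2.244, θ₂=-0.684, ω₂=-2.799, θ₃=0.142, ω₃=1.088
apply F[14]=+15.000 → step 15: x=0.310, v=2.181, θ₁=-0.028, ω₁=-2.658, θ₂=-0.740, ω₂=-2.839, θ₃=0.163, ω₃=1.029
apply F[15]=+15.000 → step 16: x=0.356, v=2.352, θ₁=-0.085, ω₁=-3.109, θ₂=-0.797, ω₂=-2.851, θ₃=0.183, ω₃=0.947
apply F[16]=+15.000 → step 17: x=0.404, v=2.524, θ₁=-0.152, ω₁=-3.594, θ₂=-0.854, ω₂=-2.830, θ₃=0.201, ω₃=0.842
apply F[17]=+15.000 → step 18: x=0.457, v=2.692, θ₁=-0.229, ω₁=-4.109, θ₂=-0.910, ω₂=-2.773, θ₃=0.216, ω₃=0.711
apply F[18]=+15.000 → step 19: x=0.512, v=2.853, θ₁=-0.317, ω₁=-4.642, θ₂=-0.965, ω₂=-2.680, θ₃=0.229, ω₃=0.550
apply F[19]=+15.000 → step 20: x=0.571, v=2.999, θ₁=-0.415, ω₁=-5.181, θ₂=-1.017, ω₂=-2.550, θ₃=0.238, ω₃=0.356
apply F[20]=+15.000 → step 21: x=0.632, v=3.124, θ₁=-0.524, ω₁=-5.711, θ₂=-1.067, ω₂=-2.389, θ₃=0.243, ω₃=0.124
apply F[21]=+15.000 → step 22: x=0.695, v=3.219, θ₁=-0.643, ω₁=-6.216, θ₂=-1.113, ω₂=-2.207, θ₃=0.243, ω₃=-0.150
Max |angle| over trajectory = 1.113 rad; bound = 1.169 → within bound.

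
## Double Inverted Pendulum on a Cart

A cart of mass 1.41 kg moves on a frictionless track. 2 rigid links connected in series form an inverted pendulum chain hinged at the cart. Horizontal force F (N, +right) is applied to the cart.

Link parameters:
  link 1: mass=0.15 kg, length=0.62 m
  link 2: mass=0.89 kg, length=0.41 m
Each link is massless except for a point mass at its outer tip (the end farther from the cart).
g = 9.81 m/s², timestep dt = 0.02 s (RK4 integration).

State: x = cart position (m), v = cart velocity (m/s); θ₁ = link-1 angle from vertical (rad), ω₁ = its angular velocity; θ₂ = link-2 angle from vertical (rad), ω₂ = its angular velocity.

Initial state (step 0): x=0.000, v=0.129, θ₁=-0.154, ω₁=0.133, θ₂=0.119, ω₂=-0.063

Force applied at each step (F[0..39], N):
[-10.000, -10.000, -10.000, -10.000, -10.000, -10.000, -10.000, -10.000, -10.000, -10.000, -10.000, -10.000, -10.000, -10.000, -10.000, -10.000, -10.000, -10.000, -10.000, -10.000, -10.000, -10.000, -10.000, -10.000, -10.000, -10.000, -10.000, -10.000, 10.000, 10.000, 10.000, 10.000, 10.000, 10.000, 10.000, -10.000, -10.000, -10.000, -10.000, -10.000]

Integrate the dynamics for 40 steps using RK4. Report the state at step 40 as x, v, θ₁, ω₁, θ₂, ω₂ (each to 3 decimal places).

apply F[0]=-10.000 → step 1: x=0.001, v=0.004, θ₁=-0.154, ω₁=-0.084, θ₂=0.125, ω₂=0.614
apply F[1]=-10.000 → step 2: x=0.000, v=-0.122, θ₁=-0.157, ω₁=-0.293, θ₂=0.144, ω₂=1.284
apply F[2]=-10.000 → step 3: x=-0.004, v=-0.249, θ₁=-0.165, ω₁=-0.482, θ₂=0.176, ω₂=1.936
apply F[3]=-10.000 → step 4: x=-0.010, v=-0.379, θ₁=-0.176, ω₁=-0.632, θ₂=0.221, ω₂=2.548
apply F[4]=-10.000 → step 5: x=-0.019, v=-0.510, θ₁=-0.190, ω₁=-0.729, θ₂=0.277, ω₂=3.102
apply F[5]=-10.000 → step 6: x=-0.030, v=-0.643, θ₁=-0.205, ω₁=-0.759, θ₂=0.344, ω₂=3.590
apply F[6]=-10.000 → step 7: x=-0.044, v=-0.778, θ₁=-0.220, ω₁=-0.722, θ₂=0.420, ω₂=4.017
apply F[7]=-10.000 → step 8: x=-0.061, v=-0.914, θ₁=-0.233, ω₁=-0.617, θ₂=0.505, ω₂=4.397
apply F[8]=-10.000 → step 9: x=-0.081, v=-1.051, θ₁=-0.244, ω₁=-0.449, θ₂=0.596, ω₂=4.747
apply F[9]=-10.000 → step 10: x=-0.103, v=-1.188, θ₁=-0.251, ω₁=-0.217, θ₂=0.694, ω₂=5.080
apply F[10]=-10.000 → step 11: x=-0.129, v=-1.326, θ₁=-0.252, ω₁=0.080, θ₂=0.799, ω₂=5.408
apply F[11]=-10.000 → step 12: x=-0.156, v=-1.463, θ₁=-0.247, ω₁=0.447, θ₂=0.911, ω₂=5.739
apply F[12]=-10.000 → step 13: x=-0.187, v=-1.601, θ₁=-0.234, ω₁=0.890, θ₂=1.029, ω₂=6.076
apply F[13]=-10.000 → step 14: x=-0.220, v=-1.740, θ₁=-0.211, ω₁=1.416, θ₂=1.154, ω₂=6.416
apply F[14]=-10.000 → step 15: x=-0.257, v=-1.879, θ₁=-0.177, ω₁=2.030, θ₂=1.286, ω₂=6.749
apply F[15]=-10.000 → step 16: x=-0.296, v=-2.019, θ₁=-0.129, ω₁=2.731, θ₂=1.424, ω₂=7.053
apply F[16]=-10.000 → step 17: x=-0.337, v=-2.160, θ₁=-0.067, ω₁=3.512, θ₂=1.567, ω₂=7.290
apply F[17]=-10.000 → step 18: x=-0.382, v=-2.301, θ₁=0.011, ω₁=4.346, θ₂=1.714, ω₂=7.402
apply F[18]=-10.000 → step 19: x=-0.429, v=-2.443, θ₁=0.107, ω₁=5.193, θ₂=1.862, ω₂=7.317
apply F[19]=-10.000 → step 20: x=-0.480, v=-2.582, θ₁=0.219, ω₁=5.992, θ₂=2.005, ω₂=6.955
apply F[20]=-10.000 → step 21: x=-0.533, v=-2.715, θ₁=0.346, ω₁=6.686, θ₂=2.138, ω₂=6.257
apply F[21]=-10.000 → step 22: x=-0.588, v=-2.838, θ₁=0.485, ω₁=7.238, θ₂=2.253, ω₂=5.207
apply F[22]=-10.000 → step 23: x=-0.646, v=-2.947, θ₁=0.634, ω₁=7.657, θ₂=2.344, ω₂=3.836
apply F[23]=-10.000 → step 24: x=-0.706, v=-3.042, θ₁=0.791, ω₁=8.000, θ₂=2.405, ω₂=2.203
apply F[24]=-10.000 → step 25: x=-0.768, v=-3.122, θ₁=0.955, ω₁=8.372, θ₂=2.431, ω₂=0.338
apply F[25]=-10.000 → step 26: x=-0.831, v=-3.181, θ₁=1.127, ω₁=8.930, θ₂=2.416, ω₂=-1.827
apply F[26]=-10.000 → step 27: x=-0.895, v=-3.198, θ₁=1.315, ω₁=9.967, θ₂=2.354, ω₂=-4.608
apply F[27]=-10.000 → step 28: x=-0.958, v=-3.075, θ₁=1.534, ω₁=12.320, θ₂=2.221, ω₂=-9.155
apply F[28]=+10.000 → step 29: x=-1.011, v=-1.814, θ₁=1.831, ω₁=17.843, θ₂=1.959, ω₂=-17.401
apply F[29]=+10.000 → step 30: x=-1.025, v=0.180, θ₁=2.171, ω₁=14.585, θ₂=1.665, ω₂=-9.355
apply F[30]=+10.000 → step 31: x=-1.015, v=0.679, θ₁=2.435, ω₁=12.200, θ₂=1.551, ω₂=-2.671
apply F[31]=+10.000 → step 32: x=-0.999, v=0.956, θ₁=2.669, ω₁=11.319, θ₂=1.546, ω₂=2.008
apply F[32]=+10.000 → step 33: x=-0.977, v=1.169, θ₁=2.889, ω₁=10.679, θ₂=1.629, ω₂=6.252
apply F[33]=+10.000 → step 34: x=-0.952, v=1.338, θ₁=3.093, ω₁=9.602, θ₂=1.794, ω₂=10.255
apply F[34]=+10.000 → step 35: x=-0.924, v=1.473, θ₁=3.267, ω₁=7.607, θ₂=2.037, ω₂=13.903
apply F[35]=-10.000 → step 36: x=-0.896, v=1.300, θ₁=3.385, ω₁=3.962, θ₂=2.348, ω₂=17.348
apply F[36]=-10.000 → step 37: x=-0.872, v=1.065, θ₁=3.411, ω₁=-2.031, θ₂=2.744, ω₂=23.219
apply F[37]=-10.000 → step 38: x=-0.858, v=0.252, θ₁=3.223, ω₁=-8.908, θ₂=3.401, ω₂=30.253
apply F[38]=-10.000 → step 39: x=-0.856, v=0.021, θ₁=3.143, ω₁=-0.516, θ₂=3.857, ω₂=17.861
apply F[39]=-10.000 → step 40: x=-0.857, v=-0.123, θ₁=3.170, ω₁=2.817, θ₂=4.169, ω₂=13.887

Answer: x=-0.857, v=-0.123, θ₁=3.170, ω₁=2.817, θ₂=4.169, ω₂=13.887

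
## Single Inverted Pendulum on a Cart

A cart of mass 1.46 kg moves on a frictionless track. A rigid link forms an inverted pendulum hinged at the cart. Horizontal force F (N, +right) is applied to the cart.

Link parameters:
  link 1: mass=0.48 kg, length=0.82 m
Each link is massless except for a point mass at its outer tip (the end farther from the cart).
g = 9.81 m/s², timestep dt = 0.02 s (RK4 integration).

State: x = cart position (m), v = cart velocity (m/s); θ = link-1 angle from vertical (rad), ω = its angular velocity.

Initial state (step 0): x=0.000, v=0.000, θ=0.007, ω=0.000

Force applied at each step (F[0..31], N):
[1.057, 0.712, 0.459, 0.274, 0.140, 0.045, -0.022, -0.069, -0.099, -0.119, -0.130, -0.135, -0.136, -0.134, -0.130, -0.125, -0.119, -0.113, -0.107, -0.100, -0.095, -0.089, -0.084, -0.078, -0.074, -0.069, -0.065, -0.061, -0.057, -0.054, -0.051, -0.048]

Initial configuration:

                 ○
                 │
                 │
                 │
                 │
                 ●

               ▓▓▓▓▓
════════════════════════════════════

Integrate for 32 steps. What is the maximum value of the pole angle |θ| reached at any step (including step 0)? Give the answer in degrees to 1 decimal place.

Answer: 0.4°

Derivation:
apply F[0]=+1.057 → step 1: x=0.000, v=0.014, θ=0.007, ω=-0.015
apply F[1]=+0.712 → step 2: x=0.001, v=0.023, θ=0.006, ω=-0.025
apply F[2]=+0.459 → step 3: x=0.001, v=0.029, θ=0.006, ω=-0.031
apply F[3]=+0.274 → step 4: x=0.002, v=0.033, θ=0.005, ω=-0.034
apply F[4]=+0.140 → step 5: x=0.002, v=0.034, θ=0.005, ω=-0.035
apply F[5]=+0.045 → step 6: x=0.003, v=0.035, θ=0.004, ω=-0.034
apply F[6]=-0.022 → step 7: x=0.004, v=0.034, θ=0.003, ω=-0.032
apply F[7]=-0.069 → step 8: x=0.004, v=0.033, θ=0.003, ω=-0.030
apply F[8]=-0.099 → step 9: x=0.005, v=0.031, θ=0.002, ω=-0.028
apply F[9]=-0.119 → step 10: x=0.006, v=0.030, θ=0.001, ω=-0.025
apply F[10]=-0.130 → step 11: x=0.006, v=0.028, θ=0.001, ω=-0.023
apply F[11]=-0.135 → step 12: x=0.007, v=0.026, θ=0.001, ω=-0.020
apply F[12]=-0.136 → step 13: x=0.007, v=0.024, θ=0.000, ω=-0.018
apply F[13]=-0.134 → step 14: x=0.008, v=0.022, θ=-0.000, ω=-0.016
apply F[14]=-0.130 → step 15: x=0.008, v=0.020, θ=-0.000, ω=-0.014
apply F[15]=-0.125 → step 16: x=0.009, v=0.019, θ=-0.001, ω=-0.012
apply F[16]=-0.119 → step 17: x=0.009, v=0.017, θ=-0.001, ω=-0.010
apply F[17]=-0.113 → step 18: x=0.009, v=0.016, θ=-0.001, ω=-0.009
apply F[18]=-0.107 → step 19: x=0.010, v=0.014, θ=-0.001, ω=-0.007
apply F[19]=-0.100 → step 20: x=0.010, v=0.013, θ=-0.001, ω=-0.006
apply F[20]=-0.095 → step 21: x=0.010, v=0.012, θ=-0.002, ω=-0.005
apply F[21]=-0.089 → step 22: x=0.010, v=0.011, θ=-0.002, ω=-0.004
apply F[22]=-0.084 → step 23: x=0.010, v=0.010, θ=-0.002, ω=-0.003
apply F[23]=-0.078 → step 24: x=0.011, v=0.009, θ=-0.002, ω=-0.002
apply F[24]=-0.074 → step 25: x=0.011, v=0.008, θ=-0.002, ω=-0.002
apply F[25]=-0.069 → step 26: x=0.011, v=0.007, θ=-0.002, ω=-0.001
apply F[26]=-0.065 → step 27: x=0.011, v=0.006, θ=-0.002, ω=-0.000
apply F[27]=-0.061 → step 28: x=0.011, v=0.006, θ=-0.002, ω=0.000
apply F[28]=-0.057 → step 29: x=0.011, v=0.005, θ=-0.002, ω=0.000
apply F[29]=-0.054 → step 30: x=0.011, v=0.004, θ=-0.002, ω=0.001
apply F[30]=-0.051 → step 31: x=0.011, v=0.004, θ=-0.002, ω=0.001
apply F[31]=-0.048 → step 32: x=0.012, v=0.003, θ=-0.002, ω=0.001
Max |angle| over trajectory = 0.007 rad = 0.4°.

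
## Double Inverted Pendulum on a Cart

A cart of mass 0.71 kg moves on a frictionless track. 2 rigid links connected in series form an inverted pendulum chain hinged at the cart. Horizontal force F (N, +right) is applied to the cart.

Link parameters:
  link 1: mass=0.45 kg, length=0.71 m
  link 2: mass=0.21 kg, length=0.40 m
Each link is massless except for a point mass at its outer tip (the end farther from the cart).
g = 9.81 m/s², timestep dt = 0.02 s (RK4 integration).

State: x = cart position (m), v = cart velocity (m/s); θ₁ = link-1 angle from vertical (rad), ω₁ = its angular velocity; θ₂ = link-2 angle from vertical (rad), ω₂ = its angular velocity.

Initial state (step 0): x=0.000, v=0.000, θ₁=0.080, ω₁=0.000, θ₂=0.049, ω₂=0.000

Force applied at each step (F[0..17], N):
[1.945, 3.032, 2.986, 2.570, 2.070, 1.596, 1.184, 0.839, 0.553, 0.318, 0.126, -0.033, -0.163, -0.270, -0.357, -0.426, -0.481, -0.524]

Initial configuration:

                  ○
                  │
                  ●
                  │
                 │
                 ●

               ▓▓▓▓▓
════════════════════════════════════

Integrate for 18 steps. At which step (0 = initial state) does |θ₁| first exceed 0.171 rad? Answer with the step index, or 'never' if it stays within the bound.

Answer: never

Derivation:
apply F[0]=+1.945 → step 1: x=0.000, v=0.040, θ₁=0.080, ω₁=-0.030, θ₂=0.049, ω₂=-0.023
apply F[1]=+3.032 → step 2: x=0.002, v=0.111, θ₁=0.078, ω₁=-0.103, θ₂=0.048, ω₂=-0.045
apply F[2]=+2.986 → step 3: x=0.005, v=0.180, θ₁=0.076, ω₁=-0.176, θ₂=0.047, ω₂=-0.067
apply F[3]=+2.570 → step 4: x=0.009, v=0.239, θ₁=0.071, ω₁=-0.235, θ₂=0.045, ω₂=-0.087
apply F[4]=+2.070 → step 5: x=0.014, v=0.285, θ₁=0.066, ω₁=-0.277, θ₂=0.044, ω₂=-0.105
apply F[5]=+1.596 → step 6: x=0.020, v=0.318, θ₁=0.061, ω₁=-0.303, θ₂=0.041, ω₂=-0.120
apply F[6]=+1.184 → step 7: x=0.027, v=0.341, θ₁=0.054, ω₁=-0.317, θ₂=0.039, ω₂=-0.132
apply F[7]=+0.839 → step 8: x=0.034, v=0.355, θ₁=0.048, ω₁=-0.322, θ₂=0.036, ω₂=-0.142
apply F[8]=+0.553 → step 9: x=0.041, v=0.363, θ₁=0.042, ω₁=-0.319, θ₂=0.033, ω₂=-0.150
apply F[9]=+0.318 → step 10: x=0.048, v=0.365, θ₁=0.035, ω₁=-0.310, θ₂=0.030, ω₂=-0.154
apply F[10]=+0.126 → step 11: x=0.056, v=0.363, θ₁=0.029, ω₁=-0.297, θ₂=0.027, ω₂=-0.157
apply F[11]=-0.033 → step 12: x=0.063, v=0.357, θ₁=0.023, ω₁=-0.282, θ₂=0.024, ω₂=-0.158
apply F[12]=-0.163 → step 13: x=0.070, v=0.349, θ₁=0.018, ω₁=-0.265, θ₂=0.021, ω₂=-0.157
apply F[13]=-0.270 → step 14: x=0.077, v=0.338, θ₁=0.013, ω₁=-0.246, θ₂=0.017, ω₂=-0.154
apply F[14]=-0.357 → step 15: x=0.083, v=0.326, θ₁=0.008, ω₁=-0.227, θ₂=0.014, ω₂=-0.150
apply F[15]=-0.426 → step 16: x=0.090, v=0.313, θ₁=0.004, ω₁=-0.208, θ₂=0.011, ω₂=-0.145
apply F[16]=-0.481 → step 17: x=0.096, v=0.299, θ₁=-0.000, ω₁=-0.189, θ₂=0.009, ω₂=-0.139
apply F[17]=-0.524 → step 18: x=0.102, v=0.285, θ₁=-0.004, ω₁=-0.170, θ₂=0.006, ω₂=-0.133
max |θ₁| = 0.080 ≤ 0.171 over all 19 states.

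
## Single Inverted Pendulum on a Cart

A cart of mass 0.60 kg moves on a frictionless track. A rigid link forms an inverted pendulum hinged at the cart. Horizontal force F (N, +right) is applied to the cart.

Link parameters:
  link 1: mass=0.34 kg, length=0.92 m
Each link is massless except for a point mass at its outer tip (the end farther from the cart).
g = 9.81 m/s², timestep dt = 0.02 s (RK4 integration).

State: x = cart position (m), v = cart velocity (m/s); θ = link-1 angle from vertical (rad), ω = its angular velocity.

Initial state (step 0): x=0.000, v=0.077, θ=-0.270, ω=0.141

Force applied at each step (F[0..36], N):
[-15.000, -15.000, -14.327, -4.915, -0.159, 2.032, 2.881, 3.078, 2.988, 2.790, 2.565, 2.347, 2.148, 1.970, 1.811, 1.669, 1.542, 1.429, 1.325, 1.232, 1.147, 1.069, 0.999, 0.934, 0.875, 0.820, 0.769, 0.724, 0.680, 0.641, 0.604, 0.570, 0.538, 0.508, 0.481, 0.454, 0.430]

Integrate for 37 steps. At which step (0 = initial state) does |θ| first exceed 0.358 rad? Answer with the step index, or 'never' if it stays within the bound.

apply F[0]=-15.000 → step 1: x=-0.003, v=-0.377, θ=-0.263, ω=0.561
apply F[1]=-15.000 → step 2: x=-0.015, v=-0.835, θ=-0.248, ω=0.988
apply F[2]=-14.327 → step 3: x=-0.036, v=-1.277, θ=-0.224, ω=1.405
apply F[3]=-4.915 → step 4: x=-0.063, v=-1.419, θ=-0.194, ω=1.512
apply F[4]=-0.159 → step 5: x=-0.091, v=-1.409, θ=-0.165, ω=1.464
apply F[5]=+2.032 → step 6: x=-0.119, v=-1.329, θ=-0.137, ω=1.346
apply F[6]=+2.881 → step 7: x=-0.144, v=-1.223, θ=-0.111, ω=1.204
apply F[7]=+3.078 → step 8: x=-0.168, v=-1.111, θ=-0.088, ω=1.062
apply F[8]=+2.988 → step 9: x=-0.189, v=-1.004, θ=-0.069, ω=0.930
apply F[9]=+2.790 → step 10: x=-0.208, v=-0.905, θ=-0.051, ω=0.810
apply F[10]=+2.565 → step 11: x=-0.225, v=-0.815, θ=-0.036, ω=0.703
apply F[11]=+2.347 → step 12: x=-0.241, v=-0.734, θ=-0.023, ω=0.608
apply F[12]=+2.148 → step 13: x=-0.255, v=-0.660, θ=-0.012, ω=0.525
apply F[13]=+1.970 → step 14: x=-0.267, v=-0.594, θ=-0.002, ω=0.451
apply F[14]=+1.811 → step 15: x=-0.278, v=-0.534, θ=0.006, ω=0.386
apply F[15]=+1.669 → step 16: x=-0.288, v=-0.479, θ=0.014, ω=0.329
apply F[16]=+1.542 → step 17: x=-0.298, v=-0.430, θ=0.020, ω=0.279
apply F[17]=+1.429 → step 18: x=-0.306, v=-0.385, θ=0.025, ω=0.235
apply F[18]=+1.325 → step 19: x=-0.313, v=-0.343, θ=0.029, ω=0.196
apply F[19]=+1.232 → step 20: x=-0.319, v=-0.306, θ=0.033, ω=0.161
apply F[20]=+1.147 → step 21: x=-0.325, v=-0.271, θ=0.036, ω=0.131
apply F[21]=+1.069 → step 22: x=-0.330, v=-0.240, θ=0.038, ω=0.105
apply F[22]=+0.999 → step 23: x=-0.335, v=-0.211, θ=0.040, ω=0.082
apply F[23]=+0.934 → step 24: x=-0.339, v=-0.184, θ=0.041, ω=0.062
apply F[24]=+0.875 → step 25: x=-0.342, v=-0.160, θ=0.042, ω=0.044
apply F[25]=+0.820 → step 26: x=-0.345, v=-0.137, θ=0.043, ω=0.029
apply F[26]=+0.769 → step 27: x=-0.348, v=-0.116, θ=0.044, ω=0.015
apply F[27]=+0.724 → step 28: x=-0.350, v=-0.097, θ=0.044, ω=0.004
apply F[28]=+0.680 → step 29: x=-0.352, v=-0.079, θ=0.044, ω=-0.006
apply F[29]=+0.641 → step 30: x=-0.353, v=-0.063, θ=0.043, ω=-0.015
apply F[30]=+0.604 → step 31: x=-0.354, v=-0.048, θ=0.043, ω=-0.022
apply F[31]=+0.570 → step 32: x=-0.355, v=-0.033, θ=0.043, ω=-0.029
apply F[32]=+0.538 → step 33: x=-0.356, v=-0.020, θ=0.042, ω=-0.034
apply F[33]=+0.508 → step 34: x=-0.356, v=-0.008, θ=0.041, ω=-0.039
apply F[34]=+0.481 → step 35: x=-0.356, v=0.004, θ=0.040, ω=-0.042
apply F[35]=+0.454 → step 36: x=-0.356, v=0.014, θ=0.040, ω=-0.046
apply F[36]=+0.430 → step 37: x=-0.355, v=0.024, θ=0.039, ω=-0.048
max |θ| = 0.270 ≤ 0.358 over all 38 states.

Answer: never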